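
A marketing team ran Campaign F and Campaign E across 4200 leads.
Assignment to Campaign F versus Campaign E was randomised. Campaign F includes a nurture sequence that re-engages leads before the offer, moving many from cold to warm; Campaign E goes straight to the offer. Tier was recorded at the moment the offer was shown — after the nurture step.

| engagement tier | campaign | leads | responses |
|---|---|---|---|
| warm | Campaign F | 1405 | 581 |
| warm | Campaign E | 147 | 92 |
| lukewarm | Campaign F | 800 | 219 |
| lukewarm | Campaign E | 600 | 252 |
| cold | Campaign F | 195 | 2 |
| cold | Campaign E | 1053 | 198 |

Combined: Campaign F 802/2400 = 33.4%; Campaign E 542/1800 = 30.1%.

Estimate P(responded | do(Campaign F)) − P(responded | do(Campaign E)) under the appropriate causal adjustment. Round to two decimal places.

+0.03

Campaign E is higher inside every engagement tier stratum but Campaign F is higher in aggregate. Whether to stratify depends on how engagement tier relates to the campaign.
Stratifying would compare campaigns among leads the campaigns themselves sorted into engagement tier groups — a form of selection on an intermediate. The unconditioned pooled rates give the total causal effect.
The causal difference is the pooled difference: 0.334 − 0.301 = +0.033.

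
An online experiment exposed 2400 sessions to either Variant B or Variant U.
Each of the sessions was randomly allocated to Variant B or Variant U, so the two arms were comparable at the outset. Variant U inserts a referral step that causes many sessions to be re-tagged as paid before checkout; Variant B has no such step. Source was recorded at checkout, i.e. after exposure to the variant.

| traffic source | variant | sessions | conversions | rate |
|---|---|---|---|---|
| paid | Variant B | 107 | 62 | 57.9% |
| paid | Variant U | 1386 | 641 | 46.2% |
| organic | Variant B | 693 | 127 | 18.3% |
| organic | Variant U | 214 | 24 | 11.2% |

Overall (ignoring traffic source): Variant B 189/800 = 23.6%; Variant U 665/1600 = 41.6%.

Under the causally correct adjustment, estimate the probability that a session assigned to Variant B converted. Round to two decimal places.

Variant B is higher inside every traffic source stratum but Variant U is higher in aggregate. Whether to stratify depends on how traffic source relates to the variant.
Traffic source lies on the pathway variant → traffic source → outcome, so adjusting for it blocks the indirect effect. For the total causal effect of variant, use the unadjusted pooled rates.
So P(outcome | do(Variant B)) is just the pooled rate for Variant B: 189/800 = 0.236.

0.24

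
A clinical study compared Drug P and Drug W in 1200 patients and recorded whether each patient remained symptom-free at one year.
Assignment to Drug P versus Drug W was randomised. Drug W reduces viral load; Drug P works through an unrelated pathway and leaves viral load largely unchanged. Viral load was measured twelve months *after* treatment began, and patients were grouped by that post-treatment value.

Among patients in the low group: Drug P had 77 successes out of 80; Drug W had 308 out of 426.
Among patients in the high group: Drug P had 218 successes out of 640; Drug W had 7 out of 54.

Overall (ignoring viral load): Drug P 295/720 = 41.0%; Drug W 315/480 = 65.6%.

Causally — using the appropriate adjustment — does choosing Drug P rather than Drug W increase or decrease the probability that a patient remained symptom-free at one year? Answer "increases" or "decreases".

The stratified and pooled comparisons disagree (Drug P wins within each viral load; Drug W wins overall), so the answer turns on the causal role of viral load.
Stratifying would compare drugs among patients the drugs themselves sorted into viral load groups — a form of selection on an intermediate. The unconditioned pooled rates give the total causal effect.
Pooled: Drug P 41.0% vs Drug W 65.6%; Drug W is higher overall.

decreases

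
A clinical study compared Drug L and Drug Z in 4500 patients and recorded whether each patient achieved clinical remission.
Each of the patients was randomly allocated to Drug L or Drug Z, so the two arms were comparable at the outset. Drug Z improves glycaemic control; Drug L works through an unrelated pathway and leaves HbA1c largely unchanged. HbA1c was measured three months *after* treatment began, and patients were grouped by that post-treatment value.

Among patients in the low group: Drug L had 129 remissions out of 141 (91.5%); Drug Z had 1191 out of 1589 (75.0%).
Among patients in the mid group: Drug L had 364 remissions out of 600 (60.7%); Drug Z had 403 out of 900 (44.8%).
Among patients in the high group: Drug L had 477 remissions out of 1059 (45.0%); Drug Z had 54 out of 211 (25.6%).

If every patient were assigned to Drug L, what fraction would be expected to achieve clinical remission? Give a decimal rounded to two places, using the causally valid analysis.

The stratified and pooled comparisons disagree (Drug L wins within each HbA1c; Drug Z wins overall), so the answer turns on the causal role of HbA1c.
HbA1c lies on the pathway drug → HbA1c → outcome, so adjusting for it blocks the indirect effect. For the total causal effect of drug, use the unadjusted pooled rates.
So P(outcome | do(Drug L)) is just the pooled rate for Drug L: 970/1800 = 0.539.

0.54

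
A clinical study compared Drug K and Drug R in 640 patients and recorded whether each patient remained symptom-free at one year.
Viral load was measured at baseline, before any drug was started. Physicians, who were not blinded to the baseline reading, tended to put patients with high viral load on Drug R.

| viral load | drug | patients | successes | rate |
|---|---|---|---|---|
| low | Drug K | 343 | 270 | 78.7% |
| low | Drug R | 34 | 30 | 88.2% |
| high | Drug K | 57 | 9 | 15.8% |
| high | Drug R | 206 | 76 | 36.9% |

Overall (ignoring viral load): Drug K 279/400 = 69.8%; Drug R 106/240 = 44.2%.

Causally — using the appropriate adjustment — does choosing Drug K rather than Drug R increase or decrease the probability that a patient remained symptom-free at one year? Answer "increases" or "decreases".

Drug R is higher inside every viral load stratum but Drug K is higher in aggregate. Whether to stratify depends on how viral load relates to the drug.
Nothing the drug does changes viral load; the imbalance is an allocation artefact. With viral load also predicting the outcome, the pooled figure is confounded, and the within-stratum comparison is the causal one.
Within each level — low: 78.7% vs 88.2%; high: 15.8% vs 36.9% — Drug R is higher every time.

decreases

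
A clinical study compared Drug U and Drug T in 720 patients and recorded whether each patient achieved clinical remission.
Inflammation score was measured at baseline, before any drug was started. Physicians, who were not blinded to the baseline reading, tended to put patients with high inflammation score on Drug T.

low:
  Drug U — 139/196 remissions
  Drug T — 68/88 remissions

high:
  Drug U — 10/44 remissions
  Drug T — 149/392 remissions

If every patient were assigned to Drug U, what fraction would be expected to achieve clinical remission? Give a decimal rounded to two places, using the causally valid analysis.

The inflammation score-specific comparison favours Drug T throughout, but the pooled figures favour Drug U. The question is whether to condition on inflammation score.
Since inflammation score is a pre-existing factor (not a product of the drug) and it affects the outcome on its own, it is a confounder. The stratified rates, not the pooled rate, identify the causal effect.
Standardising Drug U to the population inflammation score mix: 0.394·139/196 + 0.606·10/44 = 0.417.

0.42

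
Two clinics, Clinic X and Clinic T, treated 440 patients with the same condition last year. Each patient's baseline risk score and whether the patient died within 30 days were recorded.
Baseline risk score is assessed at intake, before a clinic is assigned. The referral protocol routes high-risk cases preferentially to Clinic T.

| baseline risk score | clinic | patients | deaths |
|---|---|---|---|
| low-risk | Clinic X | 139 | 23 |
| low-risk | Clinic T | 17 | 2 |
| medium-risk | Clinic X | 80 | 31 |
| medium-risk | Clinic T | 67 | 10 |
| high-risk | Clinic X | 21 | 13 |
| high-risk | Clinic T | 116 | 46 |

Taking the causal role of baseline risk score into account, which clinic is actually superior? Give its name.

Clinic T

The stratified and pooled comparisons disagree (Clinic T wins within each baseline risk score; Clinic X wins overall), so the answer turns on the causal role of baseline risk score.
Baseline risk score differs across clinics for reasons unrelated to any effect of the clinic itself, and it separately predicts the outcome — a classic confounder. We must compare within baseline risk score levels.
Within each level — low-risk: 16.5% vs 11.8%; medium-risk: 38.8% vs 14.9%; high-risk: 61.9% vs 39.7% — Clinic T is lower every time.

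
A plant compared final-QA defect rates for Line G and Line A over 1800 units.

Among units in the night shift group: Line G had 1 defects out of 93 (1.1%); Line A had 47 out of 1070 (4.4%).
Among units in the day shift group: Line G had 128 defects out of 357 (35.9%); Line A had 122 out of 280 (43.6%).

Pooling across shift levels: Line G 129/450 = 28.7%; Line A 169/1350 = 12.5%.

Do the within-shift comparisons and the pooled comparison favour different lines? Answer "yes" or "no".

Within each shift level (night shift 1.1% vs 4.4%; day shift 35.9% vs 43.6%), Line G has the lower rate every time. Pooled: 28.7% vs 12.5% — Line A has the lower rate overall. The two comparisons disagree.

yes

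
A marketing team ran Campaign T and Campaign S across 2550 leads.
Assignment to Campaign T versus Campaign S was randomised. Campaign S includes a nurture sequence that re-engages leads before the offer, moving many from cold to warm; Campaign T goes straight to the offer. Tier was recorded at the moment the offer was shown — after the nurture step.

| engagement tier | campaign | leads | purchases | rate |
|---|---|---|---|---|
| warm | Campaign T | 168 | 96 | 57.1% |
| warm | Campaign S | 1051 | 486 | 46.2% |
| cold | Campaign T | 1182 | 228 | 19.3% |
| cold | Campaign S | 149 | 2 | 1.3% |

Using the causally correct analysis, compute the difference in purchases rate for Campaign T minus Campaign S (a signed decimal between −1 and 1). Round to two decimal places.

-0.17

The distribution of engagement tier is itself part of what the campaign does — it is an intermediate outcome. Holding it fixed would remove that part of the effect; the total effect is the pooled difference.
The causal difference is the pooled difference: 0.240 − 0.407 = -0.167.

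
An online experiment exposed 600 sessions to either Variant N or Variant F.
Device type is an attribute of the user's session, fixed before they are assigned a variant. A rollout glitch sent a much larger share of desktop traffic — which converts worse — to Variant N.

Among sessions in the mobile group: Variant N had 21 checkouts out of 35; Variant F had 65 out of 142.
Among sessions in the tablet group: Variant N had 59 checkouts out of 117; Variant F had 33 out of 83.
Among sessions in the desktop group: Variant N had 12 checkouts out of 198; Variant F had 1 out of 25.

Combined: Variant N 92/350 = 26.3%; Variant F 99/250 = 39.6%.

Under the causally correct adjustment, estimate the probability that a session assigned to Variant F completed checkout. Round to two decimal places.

0.28

Here device type is a common cause — it drives both which variant a case falls under and the outcome. The crude comparison mixes populations; the stratum-specific rates are the causally relevant ones.
Standardising Variant F to the population device type mix: 0.295·65/142 + 0.333·33/83 + 0.372·1/25 = 0.282.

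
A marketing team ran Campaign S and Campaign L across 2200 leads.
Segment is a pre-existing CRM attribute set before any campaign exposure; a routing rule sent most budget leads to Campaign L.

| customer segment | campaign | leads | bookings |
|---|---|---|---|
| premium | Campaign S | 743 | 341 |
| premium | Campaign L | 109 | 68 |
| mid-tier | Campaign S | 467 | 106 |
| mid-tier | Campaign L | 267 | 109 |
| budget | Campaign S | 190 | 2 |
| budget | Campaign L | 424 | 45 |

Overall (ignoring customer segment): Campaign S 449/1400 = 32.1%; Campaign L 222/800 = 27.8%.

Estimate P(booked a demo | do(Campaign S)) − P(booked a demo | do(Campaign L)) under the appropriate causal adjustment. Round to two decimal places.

-0.15

Campaign L is higher inside every customer segment stratum but Campaign S is higher in aggregate. Whether to stratify depends on how customer segment relates to the campaign.
Nothing the campaign does changes customer segment; the imbalance is an allocation artefact. With customer segment also predicting the outcome, the pooled figure is confounded, and the within-stratum comparison is the causal one.
Adjusting over the population distribution of customer segment: 0.387·(0.459−0.624) + 0.334·(0.227−0.408) + 0.279·(0.011−0.106) = -0.151.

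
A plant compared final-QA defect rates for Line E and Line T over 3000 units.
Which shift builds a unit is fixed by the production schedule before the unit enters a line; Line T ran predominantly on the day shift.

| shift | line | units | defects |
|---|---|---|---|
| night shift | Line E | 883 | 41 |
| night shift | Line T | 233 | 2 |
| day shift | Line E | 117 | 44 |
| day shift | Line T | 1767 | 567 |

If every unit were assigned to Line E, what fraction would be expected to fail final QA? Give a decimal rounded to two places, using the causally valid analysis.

0.25

Shift differs across lines for reasons unrelated to any effect of the line itself, and it separately predicts the outcome — a classic confounder. We must compare within shift levels.
Standardising Line E to the population shift mix: 0.372·41/883 + 0.628·44/117 = 0.253.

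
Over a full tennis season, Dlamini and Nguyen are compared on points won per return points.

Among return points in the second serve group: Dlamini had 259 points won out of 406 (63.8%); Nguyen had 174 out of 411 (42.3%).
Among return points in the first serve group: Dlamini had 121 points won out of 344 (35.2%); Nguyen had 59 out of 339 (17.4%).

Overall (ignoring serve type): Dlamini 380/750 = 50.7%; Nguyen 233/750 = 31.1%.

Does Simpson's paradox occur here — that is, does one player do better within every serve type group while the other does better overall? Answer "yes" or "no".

Within each serve type level (second serve 63.8% vs 42.3%; first serve 35.2% vs 17.4%), Dlamini has the higher rate every time. Pooled: 50.7% vs 31.1% — Dlamini has the higher rate overall. They agree.

no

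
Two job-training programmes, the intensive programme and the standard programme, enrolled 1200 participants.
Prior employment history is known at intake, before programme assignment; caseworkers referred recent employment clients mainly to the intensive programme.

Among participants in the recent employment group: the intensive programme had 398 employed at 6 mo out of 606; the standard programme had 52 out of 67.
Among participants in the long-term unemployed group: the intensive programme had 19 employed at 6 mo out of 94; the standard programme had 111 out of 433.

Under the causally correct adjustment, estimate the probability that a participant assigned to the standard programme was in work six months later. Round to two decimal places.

0.55

The stratified and pooled comparisons disagree (the standard programme wins within each prior employment history; the intensive programme wins overall), so the answer turns on the causal role of prior employment history.
Prior employment history is set before the programme has any effect — it is not caused by the programme — and it independently drives the outcome. That makes it a confounder, so the causal comparison is within prior employment history levels.
Standardising the standard programme to the population prior employment history mix: 0.561·52/67 + 0.439·111/433 = 0.548.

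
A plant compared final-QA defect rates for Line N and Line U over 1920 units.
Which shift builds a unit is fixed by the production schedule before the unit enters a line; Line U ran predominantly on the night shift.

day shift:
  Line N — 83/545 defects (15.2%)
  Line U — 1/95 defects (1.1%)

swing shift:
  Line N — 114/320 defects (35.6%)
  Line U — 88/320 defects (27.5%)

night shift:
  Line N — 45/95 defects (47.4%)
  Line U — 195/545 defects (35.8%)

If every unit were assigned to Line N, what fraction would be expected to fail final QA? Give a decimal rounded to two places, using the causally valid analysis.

Shift is set before the line has any effect — it is not caused by the line — and it independently drives the outcome. That makes it a confounder, so the causal comparison is within shift levels.
Standardising Line N to the population shift mix: 0.333·83/545 + 0.333·114/320 + 0.333·45/95 = 0.327.

0.33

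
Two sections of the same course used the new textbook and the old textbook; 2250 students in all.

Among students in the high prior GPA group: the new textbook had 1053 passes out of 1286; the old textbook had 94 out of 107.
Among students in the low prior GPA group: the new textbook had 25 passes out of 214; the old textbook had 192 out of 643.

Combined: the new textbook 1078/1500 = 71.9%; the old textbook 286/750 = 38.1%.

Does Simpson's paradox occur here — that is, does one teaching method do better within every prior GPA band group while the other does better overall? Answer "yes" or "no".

yes

Within each prior GPA band level (high prior GPA 81.9% vs 87.9%; low prior GPA 11.7% vs 29.9%), the old textbook has the higher rate every time. Pooled: 71.9% vs 38.1% — the new textbook has the higher rate overall. The two comparisons disagree.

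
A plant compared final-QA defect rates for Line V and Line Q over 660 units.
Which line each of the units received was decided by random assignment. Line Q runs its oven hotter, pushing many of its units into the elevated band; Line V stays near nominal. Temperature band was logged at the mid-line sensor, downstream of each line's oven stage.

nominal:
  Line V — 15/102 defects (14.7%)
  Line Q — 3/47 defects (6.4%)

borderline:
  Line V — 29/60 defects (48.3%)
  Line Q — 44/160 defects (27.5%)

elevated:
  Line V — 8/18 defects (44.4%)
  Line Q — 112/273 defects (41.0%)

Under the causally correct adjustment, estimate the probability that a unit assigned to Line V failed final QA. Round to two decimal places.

0.29

The in-process temperature band-specific comparison favours Line Q throughout, but the pooled figures favour Line V. The question is whether to condition on in-process temperature band.
In-process temperature band is recorded after the line and is itself shifted by it — it sits on the causal path from line to outcome. Conditioning on a mediator would strip out part of the effect we want; the pooled comparison gives the total causal effect.
So P(outcome | do(Line V)) is just the pooled rate for Line V: 52/180 = 0.289.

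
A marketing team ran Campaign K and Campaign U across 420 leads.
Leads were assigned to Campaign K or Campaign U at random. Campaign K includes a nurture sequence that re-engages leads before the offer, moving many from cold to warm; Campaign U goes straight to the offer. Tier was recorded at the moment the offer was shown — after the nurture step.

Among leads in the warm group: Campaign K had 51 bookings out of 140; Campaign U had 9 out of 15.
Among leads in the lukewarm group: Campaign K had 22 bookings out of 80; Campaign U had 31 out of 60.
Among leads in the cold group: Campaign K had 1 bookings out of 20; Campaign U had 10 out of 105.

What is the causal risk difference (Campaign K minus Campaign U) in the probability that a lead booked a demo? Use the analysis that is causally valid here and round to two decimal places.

+0.03

The stratified and pooled comparisons disagree (Campaign U wins within each engagement tier; Campaign K wins overall), so the answer turns on the causal role of engagement tier.
Because the campaign influences engagement tier, engagement tier is a post-treatment mediator, not a confounder. Stratifying on it would bias the estimate; the causal effect is the crude pooled difference.
The causal difference is the pooled difference: 0.308 − 0.278 = +0.031.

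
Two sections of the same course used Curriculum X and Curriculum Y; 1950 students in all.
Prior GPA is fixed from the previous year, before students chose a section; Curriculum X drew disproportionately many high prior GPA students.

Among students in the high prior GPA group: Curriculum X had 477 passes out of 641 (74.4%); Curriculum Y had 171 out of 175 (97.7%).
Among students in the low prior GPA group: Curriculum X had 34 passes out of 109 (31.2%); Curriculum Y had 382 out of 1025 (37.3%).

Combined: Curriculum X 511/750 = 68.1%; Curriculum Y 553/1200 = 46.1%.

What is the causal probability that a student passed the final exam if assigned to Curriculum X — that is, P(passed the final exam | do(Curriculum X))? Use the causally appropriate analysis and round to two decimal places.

Prior GPA band satisfies the back-door criterion: it is not a descendant of the teaching method, and it blocks the spurious path from teaching method to outcome. Adjusting for it (i.e., using the within-prior GPA band rates) gives the causal effect.
Standardising Curriculum X to the population prior GPA band mix: 0.418·477/641 + 0.582·34/109 = 0.493.

0.49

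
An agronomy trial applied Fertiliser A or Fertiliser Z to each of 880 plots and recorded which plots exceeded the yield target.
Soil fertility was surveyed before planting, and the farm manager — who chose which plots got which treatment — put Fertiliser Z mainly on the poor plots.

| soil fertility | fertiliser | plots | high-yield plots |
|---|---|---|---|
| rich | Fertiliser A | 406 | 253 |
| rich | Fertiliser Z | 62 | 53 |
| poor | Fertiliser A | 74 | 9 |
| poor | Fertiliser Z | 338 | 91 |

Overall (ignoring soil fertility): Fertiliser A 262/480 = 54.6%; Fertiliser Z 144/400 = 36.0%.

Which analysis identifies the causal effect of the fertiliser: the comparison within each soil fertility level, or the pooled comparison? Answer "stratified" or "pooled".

Soil fertility is set before the fertiliser has any effect — it is not caused by the fertiliser — and it independently drives the outcome. That makes it a confounder, so the causal comparison is within soil fertility levels.
Within each level — rich: 62.3% vs 85.5%; poor: 12.2% vs 26.9% — Fertiliser Z is higher every time.

stratified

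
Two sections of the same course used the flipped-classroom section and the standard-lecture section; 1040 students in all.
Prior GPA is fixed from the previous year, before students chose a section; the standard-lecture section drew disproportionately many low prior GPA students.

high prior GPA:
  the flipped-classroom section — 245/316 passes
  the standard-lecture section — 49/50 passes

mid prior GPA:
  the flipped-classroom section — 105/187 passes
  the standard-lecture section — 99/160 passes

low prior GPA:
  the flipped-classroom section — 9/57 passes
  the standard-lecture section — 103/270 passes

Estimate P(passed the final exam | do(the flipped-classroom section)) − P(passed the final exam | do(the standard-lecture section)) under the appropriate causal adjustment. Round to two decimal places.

-0.16

The stratified and pooled comparisons disagree (the standard-lecture section wins within each prior GPA band; the flipped-classroom section wins overall), so the answer turns on the causal role of prior GPA band.
Prior GPA band satisfies the back-door criterion: it is not a descendant of the teaching method, and it blocks the spurious path from teaching method to outcome. Adjusting for it (i.e., using the within-prior GPA band rates) gives the causal effect.
Adjusting over the population distribution of prior GPA band: 0.352·(0.775−0.980) + 0.334·(0.561−0.619) + 0.314·(0.158−0.381) = -0.161.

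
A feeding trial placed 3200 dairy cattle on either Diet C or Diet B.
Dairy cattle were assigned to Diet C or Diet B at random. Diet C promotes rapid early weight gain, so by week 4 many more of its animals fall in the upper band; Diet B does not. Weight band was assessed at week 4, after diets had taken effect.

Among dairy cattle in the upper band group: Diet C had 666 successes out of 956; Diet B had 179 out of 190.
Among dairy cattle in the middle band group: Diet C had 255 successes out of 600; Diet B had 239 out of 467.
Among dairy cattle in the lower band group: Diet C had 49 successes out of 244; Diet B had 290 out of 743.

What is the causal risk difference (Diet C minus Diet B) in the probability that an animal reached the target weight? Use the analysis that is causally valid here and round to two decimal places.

Because the diet influences week-4 weight band, week-4 weight band is a post-treatment mediator, not a confounder. Stratifying on it would bias the estimate; the causal effect is the crude pooled difference.
The causal difference is the pooled difference: 0.539 − 0.506 = +0.033.

+0.03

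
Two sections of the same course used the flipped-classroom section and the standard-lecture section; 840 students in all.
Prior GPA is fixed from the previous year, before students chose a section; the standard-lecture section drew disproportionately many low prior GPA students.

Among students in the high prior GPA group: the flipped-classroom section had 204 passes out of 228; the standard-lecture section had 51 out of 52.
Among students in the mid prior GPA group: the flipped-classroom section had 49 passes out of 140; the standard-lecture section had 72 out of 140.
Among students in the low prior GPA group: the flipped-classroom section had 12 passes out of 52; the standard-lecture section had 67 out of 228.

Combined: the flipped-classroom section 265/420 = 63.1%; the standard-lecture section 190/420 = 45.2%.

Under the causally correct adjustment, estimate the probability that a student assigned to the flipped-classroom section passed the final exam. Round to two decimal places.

0.49

Nothing the teaching method does changes prior GPA band; the imbalance is an allocation artefact. With prior GPA band also predicting the outcome, the pooled figure is confounded, and the within-stratum comparison is the causal one.
Standardising the flipped-classroom section to the population prior GPA band mix: 0.333·204/228 + 0.333·49/140 + 0.333·12/52 = 0.492.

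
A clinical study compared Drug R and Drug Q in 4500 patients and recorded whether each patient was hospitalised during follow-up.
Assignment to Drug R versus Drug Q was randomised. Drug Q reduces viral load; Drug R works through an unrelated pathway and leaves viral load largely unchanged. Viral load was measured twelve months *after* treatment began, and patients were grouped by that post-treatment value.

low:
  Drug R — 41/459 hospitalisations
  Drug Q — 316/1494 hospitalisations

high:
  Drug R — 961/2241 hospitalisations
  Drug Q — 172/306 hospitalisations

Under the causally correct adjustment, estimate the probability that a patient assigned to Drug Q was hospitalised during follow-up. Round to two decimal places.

0.27

The distribution of viral load is itself part of what the drug does — it is an intermediate outcome. Holding it fixed would remove that part of the effect; the total effect is the pooled difference.
So P(outcome | do(Drug Q)) is just the pooled rate for Drug Q: 488/1800 = 0.271.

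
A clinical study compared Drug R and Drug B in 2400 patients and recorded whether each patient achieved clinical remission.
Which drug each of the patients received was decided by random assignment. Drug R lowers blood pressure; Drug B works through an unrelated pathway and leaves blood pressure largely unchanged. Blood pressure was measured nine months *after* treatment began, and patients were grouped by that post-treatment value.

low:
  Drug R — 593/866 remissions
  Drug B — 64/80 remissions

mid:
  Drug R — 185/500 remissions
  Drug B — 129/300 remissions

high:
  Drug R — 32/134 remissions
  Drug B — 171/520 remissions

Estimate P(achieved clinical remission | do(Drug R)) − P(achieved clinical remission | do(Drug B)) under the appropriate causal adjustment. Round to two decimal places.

+0.14

Within every blood pressure level Drug B has the higher rate, yet pooled Drug R does — Simpson's reversal.
The distribution of blood pressure is itself part of what the drug does — it is an intermediate outcome. Holding it fixed would remove that part of the effect; the total effect is the pooled difference.
The causal difference is the pooled difference: 0.540 − 0.404 = +0.136.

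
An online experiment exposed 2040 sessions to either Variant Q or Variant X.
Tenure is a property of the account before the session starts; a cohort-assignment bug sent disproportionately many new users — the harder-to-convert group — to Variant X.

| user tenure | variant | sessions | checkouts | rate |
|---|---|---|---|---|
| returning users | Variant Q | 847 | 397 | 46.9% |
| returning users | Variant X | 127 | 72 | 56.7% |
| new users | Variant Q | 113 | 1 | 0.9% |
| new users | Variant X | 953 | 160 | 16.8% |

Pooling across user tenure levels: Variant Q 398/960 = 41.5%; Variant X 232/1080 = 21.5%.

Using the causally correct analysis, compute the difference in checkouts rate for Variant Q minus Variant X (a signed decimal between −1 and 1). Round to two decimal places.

User tenure satisfies the back-door criterion: it is not a descendant of the variant, and it blocks the spurious path from variant to outcome. Adjusting for it (i.e., using the within-user tenure rates) gives the causal effect.
Adjusting over the population distribution of user tenure: 0.477·(0.469−0.567) + 0.523·(0.009−0.168) = -0.130.

-0.13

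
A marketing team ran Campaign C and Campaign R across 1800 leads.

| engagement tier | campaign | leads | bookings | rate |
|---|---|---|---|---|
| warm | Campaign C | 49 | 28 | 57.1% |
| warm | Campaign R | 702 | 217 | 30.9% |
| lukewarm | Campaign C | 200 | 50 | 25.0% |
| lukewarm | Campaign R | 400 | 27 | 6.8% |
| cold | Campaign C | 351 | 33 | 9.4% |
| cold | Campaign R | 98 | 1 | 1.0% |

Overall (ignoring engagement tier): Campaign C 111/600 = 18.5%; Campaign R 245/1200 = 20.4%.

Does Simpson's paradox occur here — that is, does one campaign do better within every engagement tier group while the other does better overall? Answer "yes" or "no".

yes

Within each engagement tier level (warm 57.1% vs 30.9%; lukewarm 25.0% vs 6.8%; cold 9.4% vs 1.0%), Campaign C has the higher rate every time. Pooled: 18.5% vs 20.4% — Campaign R has the higher rate overall. The two comparisons disagree.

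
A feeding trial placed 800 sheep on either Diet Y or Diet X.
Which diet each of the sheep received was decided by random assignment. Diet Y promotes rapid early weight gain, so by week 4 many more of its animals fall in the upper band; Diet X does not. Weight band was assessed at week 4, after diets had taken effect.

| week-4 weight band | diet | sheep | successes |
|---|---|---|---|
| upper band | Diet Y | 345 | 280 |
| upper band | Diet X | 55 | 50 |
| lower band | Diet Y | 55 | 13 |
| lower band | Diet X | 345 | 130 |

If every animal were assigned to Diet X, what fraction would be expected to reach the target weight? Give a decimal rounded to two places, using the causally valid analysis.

Week-4 weight band lies on the pathway diet → week-4 weight band → outcome, so adjusting for it blocks the indirect effect. For the total causal effect of diet, use the unadjusted pooled rates.
So P(outcome | do(Diet X)) is just the pooled rate for Diet X: 180/400 = 0.450.

0.45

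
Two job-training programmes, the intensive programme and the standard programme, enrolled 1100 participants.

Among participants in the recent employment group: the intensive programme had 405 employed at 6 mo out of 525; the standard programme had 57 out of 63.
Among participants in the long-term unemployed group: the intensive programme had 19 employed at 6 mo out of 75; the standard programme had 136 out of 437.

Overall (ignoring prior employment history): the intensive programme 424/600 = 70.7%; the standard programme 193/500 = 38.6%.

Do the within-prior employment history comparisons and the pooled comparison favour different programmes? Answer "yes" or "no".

yes

Within each prior employment history level (recent employment 77.1% vs 90.5%; long-term unemployed 25.3% vs 31.1%), the standard programme has the higher rate every time. Pooled: 70.7% vs 38.6% — the intensive programme has the higher rate overall. The two comparisons disagree.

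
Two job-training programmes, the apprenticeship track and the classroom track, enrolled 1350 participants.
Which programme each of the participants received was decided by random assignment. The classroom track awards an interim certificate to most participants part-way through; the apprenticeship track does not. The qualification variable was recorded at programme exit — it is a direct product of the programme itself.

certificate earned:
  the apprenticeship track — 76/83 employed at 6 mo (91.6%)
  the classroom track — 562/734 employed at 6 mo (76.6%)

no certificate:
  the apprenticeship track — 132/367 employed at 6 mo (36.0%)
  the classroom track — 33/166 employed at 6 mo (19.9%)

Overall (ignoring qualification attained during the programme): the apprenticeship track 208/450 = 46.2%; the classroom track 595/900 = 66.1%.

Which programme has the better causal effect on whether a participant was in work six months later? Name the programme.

the classroom track

Within every qualification attained during the programme level the apprenticeship track has the higher rate, yet pooled the classroom track does — Simpson's reversal.
Qualification attained during the programme here is a post-treatment variable shaped by the programme; conditioning on it would introduce bias rather than remove it. The overall comparison is the causal one.
Pooled: the apprenticeship track 46.2% vs the classroom track 66.1%; the classroom track is higher overall.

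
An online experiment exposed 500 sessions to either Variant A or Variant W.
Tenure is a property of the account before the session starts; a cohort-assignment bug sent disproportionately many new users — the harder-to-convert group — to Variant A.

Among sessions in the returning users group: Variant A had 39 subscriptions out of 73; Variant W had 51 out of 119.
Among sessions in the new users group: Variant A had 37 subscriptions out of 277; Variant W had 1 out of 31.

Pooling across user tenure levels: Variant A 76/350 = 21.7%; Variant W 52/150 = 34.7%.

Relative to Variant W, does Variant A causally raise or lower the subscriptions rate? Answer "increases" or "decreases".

increases

The user tenure-specific comparison favours Variant A throughout, but the pooled figures favour Variant W. The question is whether to condition on user tenure.
Since user tenure is a pre-existing factor (not a product of the variant) and it affects the outcome on its own, it is a confounder. The stratified rates, not the pooled rate, identify the causal effect.
Within each level — returning users: 53.4% vs 42.9%; new users: 13.4% vs 3.2% — Variant A is higher every time.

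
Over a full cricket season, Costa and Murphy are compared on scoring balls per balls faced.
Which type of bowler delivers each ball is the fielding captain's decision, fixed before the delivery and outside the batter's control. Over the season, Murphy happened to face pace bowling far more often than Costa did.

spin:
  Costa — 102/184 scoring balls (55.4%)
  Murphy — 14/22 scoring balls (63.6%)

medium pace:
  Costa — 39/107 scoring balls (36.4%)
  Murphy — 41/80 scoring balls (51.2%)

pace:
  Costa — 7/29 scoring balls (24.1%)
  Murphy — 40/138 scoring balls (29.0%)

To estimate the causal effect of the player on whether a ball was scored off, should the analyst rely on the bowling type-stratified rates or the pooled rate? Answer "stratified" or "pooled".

stratified

The bowling type-specific comparison favours Murphy throughout, but the pooled figures favour Costa. The question is whether to condition on bowling type.
Here bowling type is a common cause — it drives both which player a case falls under and the outcome. The crude comparison mixes populations; the stratum-specific rates are the causally relevant ones.
Within each level — spin: 55.4% vs 63.6%; medium pace: 36.4% vs 51.2%; pace: 24.1% vs 29.0% — Murphy is higher every time.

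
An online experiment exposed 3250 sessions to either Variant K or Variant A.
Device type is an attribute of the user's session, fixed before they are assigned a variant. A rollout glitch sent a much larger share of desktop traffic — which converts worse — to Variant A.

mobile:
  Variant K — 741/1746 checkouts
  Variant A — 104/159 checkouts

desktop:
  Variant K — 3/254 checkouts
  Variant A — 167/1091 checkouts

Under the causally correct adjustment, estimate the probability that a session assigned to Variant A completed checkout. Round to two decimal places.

0.45

Device type differs across variants for reasons unrelated to any effect of the variant itself, and it separately predicts the outcome — a classic confounder. We must compare within device type levels.
Standardising Variant A to the population device type mix: 0.586·104/159 + 0.414·167/1091 = 0.447.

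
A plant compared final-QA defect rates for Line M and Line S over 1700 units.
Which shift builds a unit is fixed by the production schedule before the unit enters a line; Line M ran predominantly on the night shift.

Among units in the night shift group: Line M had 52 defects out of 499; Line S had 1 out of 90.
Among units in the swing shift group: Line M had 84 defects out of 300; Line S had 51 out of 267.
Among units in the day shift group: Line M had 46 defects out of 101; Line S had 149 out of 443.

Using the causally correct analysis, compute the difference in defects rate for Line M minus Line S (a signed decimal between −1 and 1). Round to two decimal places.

The stratified and pooled comparisons disagree (Line S wins within each shift; Line M wins overall), so the answer turns on the causal role of shift.
Since shift is a pre-existing factor (not a product of the line) and it affects the outcome on its own, it is a confounder. The stratified rates, not the pooled rate, identify the causal effect.
Adjusting over the population distribution of shift: 0.346·(0.104−0.011) + 0.334·(0.280−0.191) + 0.320·(0.455−0.336) = +0.100.

+0.10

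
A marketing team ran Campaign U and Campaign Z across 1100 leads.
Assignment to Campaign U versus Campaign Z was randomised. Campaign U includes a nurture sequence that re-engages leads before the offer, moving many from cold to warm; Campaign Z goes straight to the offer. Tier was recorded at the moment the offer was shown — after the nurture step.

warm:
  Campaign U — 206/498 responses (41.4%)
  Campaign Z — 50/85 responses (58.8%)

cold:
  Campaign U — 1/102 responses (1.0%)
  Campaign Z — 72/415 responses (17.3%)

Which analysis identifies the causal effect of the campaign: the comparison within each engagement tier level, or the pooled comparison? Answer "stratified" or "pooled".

pooled

Engagement tier is recorded after the campaign and is itself shifted by it — it sits on the causal path from campaign to outcome. Conditioning on a mediator would strip out part of the effect we want; the pooled comparison gives the total causal effect.
Pooled: Campaign U 34.5% vs Campaign Z 24.4%; Campaign U is higher overall.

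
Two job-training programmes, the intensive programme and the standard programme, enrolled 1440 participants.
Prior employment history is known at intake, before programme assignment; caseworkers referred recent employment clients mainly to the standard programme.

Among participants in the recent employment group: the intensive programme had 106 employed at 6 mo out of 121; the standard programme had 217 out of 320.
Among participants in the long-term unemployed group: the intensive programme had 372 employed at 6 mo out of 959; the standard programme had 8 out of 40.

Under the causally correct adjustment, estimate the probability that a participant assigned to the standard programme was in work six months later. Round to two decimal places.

The stratified and pooled comparisons disagree (the intensive programme wins within each prior employment history; the standard programme wins overall), so the answer turns on the causal role of prior employment history.
Prior employment history satisfies the back-door criterion: it is not a descendant of the programme, and it blocks the spurious path from programme to outcome. Adjusting for it (i.e., using the within-prior employment history rates) gives the causal effect.
Standardising the standard programme to the population prior employment history mix: 0.306·217/320 + 0.694·8/40 = 0.346.

0.35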